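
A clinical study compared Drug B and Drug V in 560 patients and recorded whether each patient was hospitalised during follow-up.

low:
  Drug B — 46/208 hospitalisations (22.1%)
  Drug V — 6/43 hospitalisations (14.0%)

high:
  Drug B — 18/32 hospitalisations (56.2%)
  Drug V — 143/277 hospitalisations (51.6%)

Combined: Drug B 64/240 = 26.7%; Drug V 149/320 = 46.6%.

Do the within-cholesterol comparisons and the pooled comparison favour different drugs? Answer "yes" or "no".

Within each cholesterol level (low 22.1% vs 14.0%; high 56.2% vs 51.6%), Drug V has the lower rate every time. Pooled: 26.7% vs 46.6% — Drug B has the lower rate overall. The two comparisons disagree.

yes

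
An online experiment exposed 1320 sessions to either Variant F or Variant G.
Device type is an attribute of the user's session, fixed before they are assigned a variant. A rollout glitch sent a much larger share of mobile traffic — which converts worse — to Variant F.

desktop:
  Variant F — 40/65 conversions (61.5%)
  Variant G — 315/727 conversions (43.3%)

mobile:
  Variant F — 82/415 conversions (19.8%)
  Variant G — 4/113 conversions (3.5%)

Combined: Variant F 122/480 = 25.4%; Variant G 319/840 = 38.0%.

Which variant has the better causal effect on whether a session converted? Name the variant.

The device type-specific comparison favours Variant F throughout, but the pooled figures favour Variant G. The question is whether to condition on device type.
Here device type is a common cause — it drives both which variant a case falls under and the outcome. The crude comparison mixes populations; the stratum-specific rates are the causally relevant ones.
Within each level — desktop: 61.5% vs 43.3%; mobile: 19.8% vs 3.5% — Variant F is higher every time.

Variant F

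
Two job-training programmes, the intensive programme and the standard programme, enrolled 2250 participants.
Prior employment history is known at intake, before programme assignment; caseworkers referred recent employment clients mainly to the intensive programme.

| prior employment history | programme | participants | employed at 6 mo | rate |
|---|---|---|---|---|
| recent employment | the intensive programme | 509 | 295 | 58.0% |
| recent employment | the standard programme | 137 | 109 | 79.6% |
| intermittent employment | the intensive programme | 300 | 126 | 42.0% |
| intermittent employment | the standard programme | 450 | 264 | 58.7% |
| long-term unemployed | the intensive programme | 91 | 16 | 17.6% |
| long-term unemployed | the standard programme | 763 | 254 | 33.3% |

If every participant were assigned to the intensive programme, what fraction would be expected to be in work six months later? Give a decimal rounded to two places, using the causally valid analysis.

Within every prior employment history level the standard programme has the higher rate, yet pooled the intensive programme does — Simpson's reversal.
Nothing the programme does changes prior employment history; the imbalance is an allocation artefact. With prior employment history also predicting the outcome, the pooled figure is confounded, and the within-stratum comparison is the causal one.
Standardising the intensive programme to the population prior employment history mix: 0.287·295/509 + 0.333·126/300 + 0.380·16/91 = 0.373.

0.37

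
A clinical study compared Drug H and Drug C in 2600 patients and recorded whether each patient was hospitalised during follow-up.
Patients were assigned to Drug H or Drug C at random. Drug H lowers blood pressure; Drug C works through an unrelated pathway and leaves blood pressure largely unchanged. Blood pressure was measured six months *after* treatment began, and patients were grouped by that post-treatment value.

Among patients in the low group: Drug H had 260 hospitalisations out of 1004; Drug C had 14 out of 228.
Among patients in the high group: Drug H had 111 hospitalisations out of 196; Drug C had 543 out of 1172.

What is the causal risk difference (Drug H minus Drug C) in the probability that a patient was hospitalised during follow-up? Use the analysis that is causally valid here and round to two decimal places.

The stratified and pooled comparisons disagree (Drug C wins within each blood pressure; Drug H wins overall), so the answer turns on the causal role of blood pressure.
The distribution of blood pressure is itself part of what the drug does — it is an intermediate outcome. Holding it fixed would remove that part of the effect; the total effect is the pooled difference.
The causal difference is the pooled difference: 0.309 − 0.398 = -0.089.

-0.09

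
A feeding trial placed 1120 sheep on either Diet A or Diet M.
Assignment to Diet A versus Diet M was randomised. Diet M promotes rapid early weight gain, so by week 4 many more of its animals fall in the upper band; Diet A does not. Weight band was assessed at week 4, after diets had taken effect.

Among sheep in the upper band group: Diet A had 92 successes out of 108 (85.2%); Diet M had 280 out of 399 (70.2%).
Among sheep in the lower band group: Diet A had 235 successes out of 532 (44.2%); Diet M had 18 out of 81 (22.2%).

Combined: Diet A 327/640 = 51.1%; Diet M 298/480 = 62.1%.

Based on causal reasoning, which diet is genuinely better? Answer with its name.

The stratified and pooled comparisons disagree (Diet A wins within each week-4 weight band; Diet M wins overall), so the answer turns on the causal role of week-4 weight band.
Week-4 weight band here is a post-treatment variable shaped by the diet; conditioning on it would introduce bias rather than remove it. The overall comparison is the causal one.
Pooled: Diet A 51.1% vs Diet M 62.1%; Diet M is higher overall.

Diet M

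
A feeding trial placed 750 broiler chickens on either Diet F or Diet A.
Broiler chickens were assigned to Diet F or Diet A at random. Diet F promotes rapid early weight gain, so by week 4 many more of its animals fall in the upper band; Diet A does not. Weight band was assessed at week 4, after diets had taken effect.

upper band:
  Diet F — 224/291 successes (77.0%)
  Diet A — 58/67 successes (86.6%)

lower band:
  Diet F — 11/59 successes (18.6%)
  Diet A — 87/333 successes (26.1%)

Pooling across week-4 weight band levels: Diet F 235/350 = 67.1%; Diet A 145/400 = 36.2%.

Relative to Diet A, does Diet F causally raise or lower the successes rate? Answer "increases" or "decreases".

Within every week-4 weight band level Diet A has the higher rate, yet pooled Diet F does — Simpson's reversal.
Stratifying would compare diets among broiler chickens the diets themselves sorted into week-4 weight band groups — a form of selection on an intermediate. The unconditioned pooled rates give the total causal effect.
Pooled: Diet F 67.1% vs Diet A 36.2%; Diet F is higher overall.

increases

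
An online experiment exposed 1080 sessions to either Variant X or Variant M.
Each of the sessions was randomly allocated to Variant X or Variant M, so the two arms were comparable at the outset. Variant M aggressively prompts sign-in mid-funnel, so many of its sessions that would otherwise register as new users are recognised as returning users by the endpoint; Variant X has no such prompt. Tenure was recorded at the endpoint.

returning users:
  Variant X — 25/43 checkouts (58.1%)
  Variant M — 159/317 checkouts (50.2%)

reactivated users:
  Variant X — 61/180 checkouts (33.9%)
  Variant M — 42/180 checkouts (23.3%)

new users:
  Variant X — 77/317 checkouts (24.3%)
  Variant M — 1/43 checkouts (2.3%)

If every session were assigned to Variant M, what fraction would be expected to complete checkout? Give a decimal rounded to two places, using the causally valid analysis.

User tenure is downstream of the variant. One should not condition on a consequence of treatment, so the overall rates are the right comparison.
So P(outcome | do(Variant M)) is just the pooled rate for Variant M: 202/540 = 0.374.

0.37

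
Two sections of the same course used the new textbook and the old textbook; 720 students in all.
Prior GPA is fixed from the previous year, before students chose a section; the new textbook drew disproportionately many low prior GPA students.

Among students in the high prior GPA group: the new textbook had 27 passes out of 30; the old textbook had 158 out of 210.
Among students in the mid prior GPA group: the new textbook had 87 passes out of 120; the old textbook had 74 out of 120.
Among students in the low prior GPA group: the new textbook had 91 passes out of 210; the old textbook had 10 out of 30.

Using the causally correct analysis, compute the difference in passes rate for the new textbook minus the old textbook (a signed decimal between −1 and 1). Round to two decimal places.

+0.12

Within every prior GPA band level the new textbook has the higher rate, yet pooled the old textbook does — Simpson's reversal.
Prior GPA band differs across teaching methods for reasons unrelated to any effect of the teaching method itself, and it separately predicts the outcome — a classic confounder. We must compare within prior GPA band levels.
Adjusting over the population distribution of prior GPA band: 0.333·(0.900−0.752) + 0.333·(0.725−0.617) + 0.333·(0.433−0.333) = +0.119.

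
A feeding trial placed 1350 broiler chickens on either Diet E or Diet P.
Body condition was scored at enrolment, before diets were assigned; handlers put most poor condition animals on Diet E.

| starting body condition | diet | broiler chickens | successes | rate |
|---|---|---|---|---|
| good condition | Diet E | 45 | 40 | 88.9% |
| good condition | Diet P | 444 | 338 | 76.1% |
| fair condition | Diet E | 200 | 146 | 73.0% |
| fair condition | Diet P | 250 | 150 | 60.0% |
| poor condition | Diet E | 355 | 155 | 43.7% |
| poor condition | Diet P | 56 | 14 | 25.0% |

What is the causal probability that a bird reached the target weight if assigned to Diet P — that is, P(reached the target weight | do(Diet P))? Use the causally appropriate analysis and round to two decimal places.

The starting body condition-specific comparison favours Diet E throughout, but the pooled figures favour Diet P. The question is whether to condition on starting body condition.
Here starting body condition is a common cause — it drives both which diet a case falls under and the outcome. The crude comparison mixes populations; the stratum-specific rates are the causally relevant ones.
Standardising Diet P to the population starting body condition mix: 0.362·338/444 + 0.333·150/250 + 0.304·14/56 = 0.552.

0.55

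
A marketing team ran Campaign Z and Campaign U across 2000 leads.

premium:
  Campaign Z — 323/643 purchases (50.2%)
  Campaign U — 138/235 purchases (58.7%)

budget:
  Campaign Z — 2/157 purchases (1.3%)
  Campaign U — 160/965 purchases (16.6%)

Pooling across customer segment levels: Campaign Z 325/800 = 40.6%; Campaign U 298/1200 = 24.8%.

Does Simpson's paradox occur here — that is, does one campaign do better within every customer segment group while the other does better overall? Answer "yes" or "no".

Within each customer segment level (premium 50.2% vs 58.7%; budget 1.3% vs 16.6%), Campaign U has the higher rate every time. Pooled: 40.6% vs 24.8% — Campaign Z has the higher rate overall. The two comparisons disagree.

yes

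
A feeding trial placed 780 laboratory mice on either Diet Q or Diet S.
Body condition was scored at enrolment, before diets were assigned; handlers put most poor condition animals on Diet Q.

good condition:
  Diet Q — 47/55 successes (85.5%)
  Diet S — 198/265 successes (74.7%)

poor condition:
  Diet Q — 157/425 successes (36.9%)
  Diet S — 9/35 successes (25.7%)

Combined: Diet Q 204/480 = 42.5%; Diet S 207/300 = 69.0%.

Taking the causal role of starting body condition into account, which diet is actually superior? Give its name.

Diet Q is higher inside every starting body condition stratum but Diet S is higher in aggregate. Whether to stratify depends on how starting body condition relates to the diet.
Starting body condition is set before the diet has any effect — it is not caused by the diet — and it independently drives the outcome. That makes it a confounder, so the causal comparison is within starting body condition levels.
Within each level — good condition: 85.5% vs 74.7%; poor condition: 36.9% vs 25.7% — Diet Q is higher every time.

Diet Q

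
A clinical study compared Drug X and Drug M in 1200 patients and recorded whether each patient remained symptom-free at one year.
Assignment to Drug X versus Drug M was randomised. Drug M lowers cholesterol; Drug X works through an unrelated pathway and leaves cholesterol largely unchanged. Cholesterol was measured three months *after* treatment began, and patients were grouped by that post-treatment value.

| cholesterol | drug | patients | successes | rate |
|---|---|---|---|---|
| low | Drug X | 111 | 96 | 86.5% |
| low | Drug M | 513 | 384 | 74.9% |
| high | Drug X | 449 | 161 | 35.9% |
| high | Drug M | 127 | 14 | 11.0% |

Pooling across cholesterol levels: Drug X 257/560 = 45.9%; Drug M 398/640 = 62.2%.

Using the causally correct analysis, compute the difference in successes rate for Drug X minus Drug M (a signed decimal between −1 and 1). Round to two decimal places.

Drug X is higher inside every cholesterol stratum but Drug M is higher in aggregate. Whether to stratify depends on how cholesterol relates to the drug.
Stratifying would compare drugs among patients the drugs themselves sorted into cholesterol groups — a form of selection on an intermediate. The unconditioned pooled rates give the total causal effect.
The causal difference is the pooled difference: 0.459 − 0.622 = -0.163.

-0.16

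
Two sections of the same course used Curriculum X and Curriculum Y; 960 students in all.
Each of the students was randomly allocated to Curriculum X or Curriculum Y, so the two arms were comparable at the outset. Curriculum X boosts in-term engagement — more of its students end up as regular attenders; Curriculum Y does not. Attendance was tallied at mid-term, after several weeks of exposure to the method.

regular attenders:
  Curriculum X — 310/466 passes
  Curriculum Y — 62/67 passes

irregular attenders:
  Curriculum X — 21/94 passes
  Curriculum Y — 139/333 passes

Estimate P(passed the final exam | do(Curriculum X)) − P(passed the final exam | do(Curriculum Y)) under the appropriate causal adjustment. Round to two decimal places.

+0.09

Because the teaching method influences mid-term attendance, mid-term attendance is a post-treatment mediator, not a confounder. Stratifying on it would bias the estimate; the causal effect is the crude pooled difference.
The causal difference is the pooled difference: 0.591 − 0.502 = +0.089.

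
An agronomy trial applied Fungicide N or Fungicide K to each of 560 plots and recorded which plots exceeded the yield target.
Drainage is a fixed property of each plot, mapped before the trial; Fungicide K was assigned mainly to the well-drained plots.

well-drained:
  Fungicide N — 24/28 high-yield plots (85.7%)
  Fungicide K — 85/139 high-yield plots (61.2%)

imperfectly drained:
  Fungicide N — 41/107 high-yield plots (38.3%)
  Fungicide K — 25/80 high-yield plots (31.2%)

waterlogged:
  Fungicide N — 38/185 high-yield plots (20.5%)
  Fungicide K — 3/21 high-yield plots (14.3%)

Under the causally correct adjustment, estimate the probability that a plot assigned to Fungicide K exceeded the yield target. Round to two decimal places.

0.34

The imbalance in field drainage arose from how plots were allocated, not from anything the fungicide did; and field drainage independently affects the outcome. The pooled gap is confounded — condition on field drainage.
Standardising Fungicide K to the population field drainage mix: 0.298·85/139 + 0.334·25/80 + 0.368·3/21 = 0.339.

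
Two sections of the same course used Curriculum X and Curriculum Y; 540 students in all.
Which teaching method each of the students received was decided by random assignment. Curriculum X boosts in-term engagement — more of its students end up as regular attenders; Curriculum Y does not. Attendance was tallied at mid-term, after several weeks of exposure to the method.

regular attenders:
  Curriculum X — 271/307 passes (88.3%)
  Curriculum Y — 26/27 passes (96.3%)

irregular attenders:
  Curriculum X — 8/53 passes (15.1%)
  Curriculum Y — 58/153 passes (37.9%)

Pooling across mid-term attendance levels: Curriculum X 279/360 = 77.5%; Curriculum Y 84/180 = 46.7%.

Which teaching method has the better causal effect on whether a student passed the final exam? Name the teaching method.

Curriculum X

Mid-term attendance lies on the pathway teaching method → mid-term attendance → outcome, so adjusting for it blocks the indirect effect. For the total causal effect of teaching method, use the unadjusted pooled rates.
Pooled: Curriculum X 77.5% vs Curriculum Y 46.7%; Curriculum X is higher overall.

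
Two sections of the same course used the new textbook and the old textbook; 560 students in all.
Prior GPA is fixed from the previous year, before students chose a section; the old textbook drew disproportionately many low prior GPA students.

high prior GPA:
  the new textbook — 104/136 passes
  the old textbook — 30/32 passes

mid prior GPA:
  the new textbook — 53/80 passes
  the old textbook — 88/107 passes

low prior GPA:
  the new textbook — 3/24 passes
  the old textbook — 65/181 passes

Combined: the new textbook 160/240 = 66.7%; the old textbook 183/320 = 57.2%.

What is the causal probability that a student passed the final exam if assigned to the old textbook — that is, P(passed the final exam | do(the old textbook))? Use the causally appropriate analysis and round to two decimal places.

0.69

Since prior GPA band is a pre-existing factor (not a product of the teaching method) and it affects the outcome on its own, it is a confounder. The stratified rates, not the pooled rate, identify the causal effect.
Standardising the old textbook to the population prior GPA band mix: 0.300·30/32 + 0.334·88/107 + 0.366·65/181 = 0.687.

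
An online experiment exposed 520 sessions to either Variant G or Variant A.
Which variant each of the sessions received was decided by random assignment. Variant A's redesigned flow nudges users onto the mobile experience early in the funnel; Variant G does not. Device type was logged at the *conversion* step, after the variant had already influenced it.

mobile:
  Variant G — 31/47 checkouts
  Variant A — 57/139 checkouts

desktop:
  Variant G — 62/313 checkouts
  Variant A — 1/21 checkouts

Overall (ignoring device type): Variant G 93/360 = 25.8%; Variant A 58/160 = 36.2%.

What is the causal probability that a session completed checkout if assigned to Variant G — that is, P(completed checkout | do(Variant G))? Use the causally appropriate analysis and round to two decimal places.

Device type here is a post-treatment variable shaped by the variant; conditioning on it would introduce bias rather than remove it. The overall comparison is the causal one.
So P(outcome | do(Variant G)) is just the pooled rate for Variant G: 93/360 = 0.258.

0.26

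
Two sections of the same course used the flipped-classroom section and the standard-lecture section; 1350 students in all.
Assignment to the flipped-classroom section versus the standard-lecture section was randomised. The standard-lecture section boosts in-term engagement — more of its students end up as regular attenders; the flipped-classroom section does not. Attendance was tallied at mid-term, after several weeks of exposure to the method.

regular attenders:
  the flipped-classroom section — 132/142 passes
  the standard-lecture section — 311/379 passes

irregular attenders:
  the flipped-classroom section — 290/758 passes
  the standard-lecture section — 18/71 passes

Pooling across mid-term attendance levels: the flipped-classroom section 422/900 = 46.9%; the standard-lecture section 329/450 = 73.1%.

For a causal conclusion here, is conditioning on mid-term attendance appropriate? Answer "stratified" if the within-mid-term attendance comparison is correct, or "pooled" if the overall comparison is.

The stratified and pooled comparisons disagree (the flipped-classroom section wins within each mid-term attendance; the standard-lecture section wins overall), so the answer turns on the causal role of mid-term attendance.
Mid-term attendance is recorded after the teaching method and is itself shifted by it — it sits on the causal path from teaching method to outcome. Conditioning on a mediator would strip out part of the effect we want; the pooled comparison gives the total causal effect.
Pooled: the flipped-classroom section 46.9% vs the standard-lecture section 73.1%; the standard-lecture section is higher overall.

pooled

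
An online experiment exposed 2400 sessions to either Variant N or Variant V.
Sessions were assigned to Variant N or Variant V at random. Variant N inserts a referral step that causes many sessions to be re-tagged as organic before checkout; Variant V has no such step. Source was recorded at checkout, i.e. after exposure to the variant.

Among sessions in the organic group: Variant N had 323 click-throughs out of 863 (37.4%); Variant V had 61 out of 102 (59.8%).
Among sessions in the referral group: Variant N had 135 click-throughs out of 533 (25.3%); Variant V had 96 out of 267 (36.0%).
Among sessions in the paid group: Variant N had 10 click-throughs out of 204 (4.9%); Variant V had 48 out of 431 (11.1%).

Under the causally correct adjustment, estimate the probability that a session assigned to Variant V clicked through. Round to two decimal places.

Traffic source lies on the pathway variant → traffic source → outcome, so adjusting for it blocks the indirect effect. For the total causal effect of variant, use the unadjusted pooled rates.
So P(outcome | do(Variant V)) is just the pooled rate for Variant V: 205/800 = 0.256.

0.26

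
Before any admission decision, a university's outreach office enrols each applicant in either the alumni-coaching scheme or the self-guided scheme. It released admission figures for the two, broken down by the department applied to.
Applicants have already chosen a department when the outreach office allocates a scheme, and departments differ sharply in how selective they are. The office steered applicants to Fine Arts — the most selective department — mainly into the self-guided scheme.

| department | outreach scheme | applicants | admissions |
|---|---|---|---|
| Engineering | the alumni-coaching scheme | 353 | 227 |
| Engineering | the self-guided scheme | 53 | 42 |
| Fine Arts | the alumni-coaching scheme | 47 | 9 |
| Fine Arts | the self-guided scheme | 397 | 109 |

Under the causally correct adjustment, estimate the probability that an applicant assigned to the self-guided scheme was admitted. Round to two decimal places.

Department is set before the outreach scheme has any effect — it is not caused by the outreach scheme — and it independently drives the outcome. That makes it a confounder, so the causal comparison is within department levels.
Standardising the self-guided scheme to the population department mix: 0.478·42/53 + 0.522·109/397 = 0.522.

0.52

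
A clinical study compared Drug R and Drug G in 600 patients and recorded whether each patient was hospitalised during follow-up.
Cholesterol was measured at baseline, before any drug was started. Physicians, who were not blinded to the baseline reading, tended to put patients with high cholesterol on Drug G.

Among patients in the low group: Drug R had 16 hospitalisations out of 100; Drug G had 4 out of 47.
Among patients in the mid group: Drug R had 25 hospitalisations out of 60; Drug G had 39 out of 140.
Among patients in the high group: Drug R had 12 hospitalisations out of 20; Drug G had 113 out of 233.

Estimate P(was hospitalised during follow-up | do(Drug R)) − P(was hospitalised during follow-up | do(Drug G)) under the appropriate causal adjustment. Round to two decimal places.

The stratified and pooled comparisons disagree (Drug G wins within each cholesterol; Drug R wins overall), so the answer turns on the causal role of cholesterol.
Cholesterol is set before the drug has any effect — it is not caused by the drug — and it independently drives the outcome. That makes it a confounder, so the causal comparison is within cholesterol levels.
Adjusting over the population distribution of cholesterol: 0.245·(0.160−0.085) + 0.333·(0.417−0.279) + 0.422·(0.600−0.485) = +0.113.

+0.11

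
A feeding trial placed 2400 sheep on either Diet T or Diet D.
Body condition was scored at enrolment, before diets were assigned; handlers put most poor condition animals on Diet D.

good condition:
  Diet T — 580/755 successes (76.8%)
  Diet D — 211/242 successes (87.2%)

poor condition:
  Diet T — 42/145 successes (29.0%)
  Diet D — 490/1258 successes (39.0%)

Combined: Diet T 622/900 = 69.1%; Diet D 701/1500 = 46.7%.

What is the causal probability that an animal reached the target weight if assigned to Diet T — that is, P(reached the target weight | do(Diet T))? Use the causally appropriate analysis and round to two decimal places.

0.49

Diet D is higher inside every starting body condition stratum but Diet T is higher in aggregate. Whether to stratify depends on how starting body condition relates to the diet.
Starting body condition differs across diets for reasons unrelated to any effect of the diet itself, and it separately predicts the outcome — a classic confounder. We must compare within starting body condition levels.
Standardising Diet T to the population starting body condition mix: 0.415·580/755 + 0.585·42/145 = 0.488.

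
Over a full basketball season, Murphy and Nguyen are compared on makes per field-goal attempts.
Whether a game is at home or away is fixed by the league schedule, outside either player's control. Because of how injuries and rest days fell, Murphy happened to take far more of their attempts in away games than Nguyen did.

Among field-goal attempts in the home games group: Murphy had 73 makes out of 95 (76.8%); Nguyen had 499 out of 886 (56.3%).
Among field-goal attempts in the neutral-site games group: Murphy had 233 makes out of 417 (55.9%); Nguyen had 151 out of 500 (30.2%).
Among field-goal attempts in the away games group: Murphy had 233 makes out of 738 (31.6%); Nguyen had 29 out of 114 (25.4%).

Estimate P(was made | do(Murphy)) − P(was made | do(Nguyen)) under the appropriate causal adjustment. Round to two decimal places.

+0.18

Nothing the player does changes game venue; the imbalance is an allocation artefact. With game venue also predicting the outcome, the pooled figure is confounded, and the within-stratum comparison is the causal one.
Adjusting over the population distribution of game venue: 0.357·(0.768−0.563) + 0.333·(0.559−0.302) + 0.310·(0.316−0.254) = +0.178.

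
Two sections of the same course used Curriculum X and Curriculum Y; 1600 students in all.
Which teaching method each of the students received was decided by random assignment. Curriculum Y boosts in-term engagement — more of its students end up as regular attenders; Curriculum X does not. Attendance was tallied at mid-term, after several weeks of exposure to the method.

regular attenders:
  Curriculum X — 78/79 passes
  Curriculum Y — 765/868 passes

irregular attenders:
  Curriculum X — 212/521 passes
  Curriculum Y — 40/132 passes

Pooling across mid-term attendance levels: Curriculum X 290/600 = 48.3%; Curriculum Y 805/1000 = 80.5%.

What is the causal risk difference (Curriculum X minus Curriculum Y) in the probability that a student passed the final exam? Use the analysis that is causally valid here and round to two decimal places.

-0.32

Mid-term attendance lies on the pathway teaching method → mid-term attendance → outcome, so adjusting for it blocks the indirect effect. For the total causal effect of teaching method, use the unadjusted pooled rates.
The causal difference is the pooled difference: 0.483 − 0.805 = -0.322.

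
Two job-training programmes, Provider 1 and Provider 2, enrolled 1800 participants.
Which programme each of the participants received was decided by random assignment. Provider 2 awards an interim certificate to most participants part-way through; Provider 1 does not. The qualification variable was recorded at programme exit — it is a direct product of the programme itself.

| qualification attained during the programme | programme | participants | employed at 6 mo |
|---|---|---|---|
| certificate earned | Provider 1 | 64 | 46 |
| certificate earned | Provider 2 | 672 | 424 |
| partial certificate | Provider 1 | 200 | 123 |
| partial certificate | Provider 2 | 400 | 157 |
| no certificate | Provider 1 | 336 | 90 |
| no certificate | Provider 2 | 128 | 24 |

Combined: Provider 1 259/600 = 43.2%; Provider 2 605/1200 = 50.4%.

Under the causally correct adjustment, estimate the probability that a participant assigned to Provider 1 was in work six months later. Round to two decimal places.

0.43

The distribution of qualification attained during the programme is itself part of what the programme does — it is an intermediate outcome. Holding it fixed would remove that part of the effect; the total effect is the pooled difference.
So P(outcome | do(Provider 1)) is just the pooled rate for Provider 1: 259/600 = 0.432.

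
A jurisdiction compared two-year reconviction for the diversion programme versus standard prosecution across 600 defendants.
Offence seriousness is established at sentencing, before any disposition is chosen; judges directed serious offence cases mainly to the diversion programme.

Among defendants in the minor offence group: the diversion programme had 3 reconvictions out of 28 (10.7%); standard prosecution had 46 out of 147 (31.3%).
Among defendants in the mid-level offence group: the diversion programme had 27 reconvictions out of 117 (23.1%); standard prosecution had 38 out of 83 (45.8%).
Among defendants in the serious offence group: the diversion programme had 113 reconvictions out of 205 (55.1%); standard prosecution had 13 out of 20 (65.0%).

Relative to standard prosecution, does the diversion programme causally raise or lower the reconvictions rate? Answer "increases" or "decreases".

decreases

Offence seriousness is set before the disposition has any effect — it is not caused by the disposition — and it independently drives the outcome. That makes it a confounder, so the causal comparison is within offence seriousness levels.
Within each level — minor offence: 10.7% vs 31.3%; mid-level offence: 23.1% vs 45.8%; serious offence: 55.1% vs 65.0% — the diversion programme is lower every time.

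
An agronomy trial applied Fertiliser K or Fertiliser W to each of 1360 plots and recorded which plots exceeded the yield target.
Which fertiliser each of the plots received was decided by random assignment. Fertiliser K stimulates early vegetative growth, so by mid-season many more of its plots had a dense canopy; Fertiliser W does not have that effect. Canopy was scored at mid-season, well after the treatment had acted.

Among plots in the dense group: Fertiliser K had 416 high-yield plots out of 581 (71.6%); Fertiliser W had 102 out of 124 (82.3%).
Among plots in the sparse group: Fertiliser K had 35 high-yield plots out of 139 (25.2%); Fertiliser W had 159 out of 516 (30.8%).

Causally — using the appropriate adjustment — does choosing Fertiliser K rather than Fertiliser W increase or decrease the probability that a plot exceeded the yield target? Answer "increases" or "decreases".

Fertiliser W is higher inside every mid-season canopy stratum but Fertiliser K is higher in aggregate. Whether to stratify depends on how mid-season canopy relates to the fertiliser.
Mid-season canopy here is a post-treatment variable shaped by the fertiliser; conditioning on it would introduce bias rather than remove it. The overall comparison is the causal one.
Pooled: Fertiliser K 62.6% vs Fertiliser W 40.8%; Fertiliser K is higher overall.

increases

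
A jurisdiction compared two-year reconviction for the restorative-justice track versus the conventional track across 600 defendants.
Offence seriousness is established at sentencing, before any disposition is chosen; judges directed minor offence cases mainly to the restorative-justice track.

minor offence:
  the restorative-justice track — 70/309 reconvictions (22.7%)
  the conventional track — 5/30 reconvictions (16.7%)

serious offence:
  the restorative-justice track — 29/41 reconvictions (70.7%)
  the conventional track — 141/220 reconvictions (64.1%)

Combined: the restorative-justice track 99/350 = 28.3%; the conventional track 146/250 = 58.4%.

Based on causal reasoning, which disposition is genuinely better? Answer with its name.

the conventional track

The stratified and pooled comparisons disagree (the conventional track wins within each offence seriousness; the restorative-justice track wins overall), so the answer turns on the causal role of offence seriousness.
Here offence seriousness is a common cause — it drives both which disposition a case falls under and the outcome. The crude comparison mixes populations; the stratum-specific rates are the causally relevant ones.
Within each level — minor offence: 22.7% vs 16.7%; serious offence: 70.7% vs 64.1% — the conventional track is lower every time.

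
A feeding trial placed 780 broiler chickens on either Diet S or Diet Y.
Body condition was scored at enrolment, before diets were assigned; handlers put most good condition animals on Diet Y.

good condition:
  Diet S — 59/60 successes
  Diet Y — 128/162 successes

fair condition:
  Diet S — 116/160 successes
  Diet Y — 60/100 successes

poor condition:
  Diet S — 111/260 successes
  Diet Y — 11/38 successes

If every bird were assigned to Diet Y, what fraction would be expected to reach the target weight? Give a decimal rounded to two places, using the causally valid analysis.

The stratified and pooled comparisons disagree (Diet S wins within each starting body condition; Diet Y wins overall), so the answer turns on the causal role of starting body condition.
Starting body condition is set before the diet has any effect — it is not caused by the diet — and it independently drives the outcome. That makes it a confounder, so the causal comparison is within starting body condition levels.
Standardising Diet Y to the population starting body condition mix: 0.285·128/162 + 0.333·60/100 + 0.382·11/38 = 0.535.

0.54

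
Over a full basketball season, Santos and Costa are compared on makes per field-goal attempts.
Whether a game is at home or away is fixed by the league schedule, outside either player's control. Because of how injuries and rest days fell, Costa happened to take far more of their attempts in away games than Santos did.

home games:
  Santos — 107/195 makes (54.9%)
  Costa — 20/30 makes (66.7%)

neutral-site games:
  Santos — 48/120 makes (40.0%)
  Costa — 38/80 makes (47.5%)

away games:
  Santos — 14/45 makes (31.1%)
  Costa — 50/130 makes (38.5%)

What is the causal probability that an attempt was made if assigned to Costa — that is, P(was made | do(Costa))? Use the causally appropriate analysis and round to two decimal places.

Here game venue is a common cause — it drives both which player a case falls under and the outcome. The crude comparison mixes populations; the stratum-specific rates are the causally relevant ones.
Standardising Costa to the population game venue mix: 0.375·20/30 + 0.333·38/80 + 0.292·50/130 = 0.521.

0.52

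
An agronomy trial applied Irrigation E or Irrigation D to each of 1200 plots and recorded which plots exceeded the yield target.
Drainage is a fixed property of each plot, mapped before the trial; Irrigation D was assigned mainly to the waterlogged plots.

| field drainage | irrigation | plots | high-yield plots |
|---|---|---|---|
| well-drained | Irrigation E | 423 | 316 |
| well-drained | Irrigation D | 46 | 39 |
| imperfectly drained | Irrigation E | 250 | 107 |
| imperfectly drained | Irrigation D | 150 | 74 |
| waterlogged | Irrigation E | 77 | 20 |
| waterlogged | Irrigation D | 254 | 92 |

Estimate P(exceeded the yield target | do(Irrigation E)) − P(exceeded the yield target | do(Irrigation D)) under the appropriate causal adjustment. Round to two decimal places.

-0.09

Field drainage differs across irrigations for reasons unrelated to any effect of the irrigation itself, and it separately predicts the outcome — a classic confounder. We must compare within field drainage levels.
Adjusting over the population distribution of field drainage: 0.391·(0.747−0.848) + 0.333·(0.428−0.493) + 0.276·(0.260−0.362) = -0.089.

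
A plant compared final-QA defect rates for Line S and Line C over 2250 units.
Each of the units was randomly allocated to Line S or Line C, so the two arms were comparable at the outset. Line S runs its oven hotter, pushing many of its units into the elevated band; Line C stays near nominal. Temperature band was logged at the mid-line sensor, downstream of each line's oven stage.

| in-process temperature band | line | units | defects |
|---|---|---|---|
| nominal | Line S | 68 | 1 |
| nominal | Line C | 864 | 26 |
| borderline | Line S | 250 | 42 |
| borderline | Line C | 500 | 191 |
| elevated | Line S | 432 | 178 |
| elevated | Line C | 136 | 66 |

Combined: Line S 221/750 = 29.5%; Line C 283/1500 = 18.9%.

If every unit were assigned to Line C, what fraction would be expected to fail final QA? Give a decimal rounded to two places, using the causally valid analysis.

Line S is lower inside every in-process temperature band stratum but Line C is lower in aggregate. Whether to stratify depends on how in-process temperature band relates to the line.
In-process temperature band here is a post-treatment variable shaped by the line; conditioning on it would introduce bias rather than remove it. The overall comparison is the causal one.
So P(outcome | do(Line C)) is just the pooled rate for Line C: 283/1500 = 0.189.

0.19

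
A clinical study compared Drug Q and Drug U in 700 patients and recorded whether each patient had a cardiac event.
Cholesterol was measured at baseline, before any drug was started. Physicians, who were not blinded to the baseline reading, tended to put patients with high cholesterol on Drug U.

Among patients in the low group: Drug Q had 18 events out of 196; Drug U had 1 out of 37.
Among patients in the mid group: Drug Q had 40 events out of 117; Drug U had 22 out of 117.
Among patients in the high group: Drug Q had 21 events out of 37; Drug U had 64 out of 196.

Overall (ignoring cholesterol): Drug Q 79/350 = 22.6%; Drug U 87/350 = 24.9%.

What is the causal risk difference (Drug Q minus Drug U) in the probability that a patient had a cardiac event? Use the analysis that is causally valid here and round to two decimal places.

The stratified and pooled comparisons disagree (Drug U wins within each cholesterol; Drug Q wins overall), so the answer turns on the causal role of cholesterol.
The imbalance in cholesterol arose from how patients were allocated, not from anything the drug did; and cholesterol independently affects the outcome. The pooled gap is confounded — condition on cholesterol.
Adjusting over the population distribution of cholesterol: 0.333·(0.092−0.027) + 0.334·(0.342−0.188) + 0.333·(0.568−0.327) = +0.153.

+0.15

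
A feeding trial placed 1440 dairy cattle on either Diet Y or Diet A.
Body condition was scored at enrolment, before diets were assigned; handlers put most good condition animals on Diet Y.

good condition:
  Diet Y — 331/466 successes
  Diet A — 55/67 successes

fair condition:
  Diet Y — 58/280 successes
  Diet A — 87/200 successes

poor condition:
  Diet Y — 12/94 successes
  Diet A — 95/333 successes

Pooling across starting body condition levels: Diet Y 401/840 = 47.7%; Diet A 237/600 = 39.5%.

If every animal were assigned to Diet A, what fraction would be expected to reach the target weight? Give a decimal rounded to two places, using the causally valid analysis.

Nothing the diet does changes starting body condition; the imbalance is an allocation artefact. With starting body condition also predicting the outcome, the pooled figure is confounded, and the within-stratum comparison is the causal one.
Standardising Diet A to the population starting body condition mix: 0.370·55/67 + 0.333·87/200 + 0.297·95/333 = 0.533.

0.53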